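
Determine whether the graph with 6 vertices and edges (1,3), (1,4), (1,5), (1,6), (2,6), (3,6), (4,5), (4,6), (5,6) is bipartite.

Step 1: Attempt 2-coloring using BFS:
  Start at vertex 1, assign color 0
  Color vertex 3 with color 1 (neighbor of 1)
  Color vertex 4 with color 1 (neighbor of 1)
  Color vertex 5 with color 1 (neighbor of 1)
  Color vertex 6 with color 1 (neighbor of 1)

Step 2: Conflict found! Vertices 3 and 6 are adjacent but have the same color.
This means the graph contains an odd cycle.

The graph is NOT bipartite.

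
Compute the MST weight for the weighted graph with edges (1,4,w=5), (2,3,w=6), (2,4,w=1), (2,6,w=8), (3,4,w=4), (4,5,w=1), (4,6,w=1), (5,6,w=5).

Apply Kruskal's algorithm (sort edges by weight, add if no cycle):

Sorted edges by weight:
  (2,4) w=1
  (4,5) w=1
  (4,6) w=1
  (3,4) w=4
  (1,4) w=5
  (5,6) w=5
  (2,3) w=6
  (2,6) w=8

Add edge (2,4) w=1 -- no cycle. Running total: 1
Add edge (4,5) w=1 -- no cycle. Running total: 2
Add edge (4,6) w=1 -- no cycle. Running total: 3
Add edge (3,4) w=4 -- no cycle. Running total: 7
Add edge (1,4) w=5 -- no cycle. Running total: 12

MST edges: (2,4,w=1), (4,5,w=1), (4,6,w=1), (3,4,w=4), (1,4,w=5)
Total MST weight: 1 + 1 + 1 + 4 + 5 = 12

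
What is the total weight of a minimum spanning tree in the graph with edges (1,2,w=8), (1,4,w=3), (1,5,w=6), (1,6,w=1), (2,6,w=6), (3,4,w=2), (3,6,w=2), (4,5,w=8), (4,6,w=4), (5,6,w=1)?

Apply Kruskal's algorithm (sort edges by weight, add if no cycle):

Sorted edges by weight:
  (1,6) w=1
  (5,6) w=1
  (3,6) w=2
  (3,4) w=2
  (1,4) w=3
  (4,6) w=4
  (1,5) w=6
  (2,6) w=6
  (1,2) w=8
  (4,5) w=8

Add edge (1,6) w=1 -- no cycle. Running total: 1
Add edge (5,6) w=1 -- no cycle. Running total: 2
Add edge (3,6) w=2 -- no cycle. Running total: 4
Add edge (3,4) w=2 -- no cycle. Running total: 6
Skip edge (1,4) w=3 -- would create cycle
Skip edge (4,6) w=4 -- would create cycle
Skip edge (1,5) w=6 -- would create cycle
Add edge (2,6) w=6 -- no cycle. Running total: 12

MST edges: (1,6,w=1), (5,6,w=1), (3,6,w=2), (3,4,w=2), (2,6,w=6)
Total MST weight: 1 + 1 + 2 + 2 + 6 = 12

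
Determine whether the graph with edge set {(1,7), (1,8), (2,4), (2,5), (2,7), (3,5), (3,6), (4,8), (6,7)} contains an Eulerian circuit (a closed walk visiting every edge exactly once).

Step 1: Find the degree of each vertex:
  deg(1) = 2
  deg(2) = 3
  deg(3) = 2
  deg(4) = 2
  deg(5) = 2
  deg(6) = 2
  deg(7) = 3
  deg(8) = 2

Step 2: Count vertices with odd degree:
  Odd-degree vertices: 2, 7 (2 total)

Step 3: Apply Euler's theorem:
  - Eulerian circuit exists iff graph is connected and all vertices have even degree
  - Eulerian path exists iff graph is connected and has 0 or 2 odd-degree vertices

Graph is connected with exactly 2 odd-degree vertices (2, 7).
Eulerian path exists (starting and ending at the odd-degree vertices), but no Eulerian circuit.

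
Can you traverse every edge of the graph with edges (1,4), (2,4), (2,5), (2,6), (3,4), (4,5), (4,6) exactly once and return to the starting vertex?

Step 1: Find the degree of each vertex:
  deg(1) = 1
  deg(2) = 3
  deg(3) = 1
  deg(4) = 5
  deg(5) = 2
  deg(6) = 2

Step 2: Count vertices with odd degree:
  Odd-degree vertices: 1, 2, 3, 4 (4 total)

Step 3: Apply Euler's theorem:
  - Eulerian circuit exists iff graph is connected and all vertices have even degree
  - Eulerian path exists iff graph is connected and has 0 or 2 odd-degree vertices

Graph has 4 odd-degree vertices (need 0 or 2).
Neither Eulerian path nor Eulerian circuit exists.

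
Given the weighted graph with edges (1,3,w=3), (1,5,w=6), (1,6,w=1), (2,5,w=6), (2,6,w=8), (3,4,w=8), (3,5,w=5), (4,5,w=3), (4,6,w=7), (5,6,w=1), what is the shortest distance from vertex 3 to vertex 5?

Step 1: Build adjacency list with weights:
  1: 3(w=3), 5(w=6), 6(w=1)
  2: 5(w=6), 6(w=8)
  3: 1(w=3), 4(w=8), 5(w=5)
  4: 3(w=8), 5(w=3), 6(w=7)
  5: 1(w=6), 2(w=6), 3(w=5), 4(w=3), 6(w=1)
  6: 1(w=1), 2(w=8), 4(w=7), 5(w=1)

Step 2: Apply Dijkstra's algorithm from vertex 3:
  Visit vertex 3 (distance=0)
    Update dist[1] = 3
    Update dist[4] = 8
    Update dist[5] = 5
  Visit vertex 1 (distance=3)
    Update dist[6] = 4
  Visit vertex 6 (distance=4)
    Update dist[2] = 12
  Visit vertex 5 (distance=5)
    Update dist[2] = 11

Step 3: Shortest path: 3 -> 5
Total weight: 5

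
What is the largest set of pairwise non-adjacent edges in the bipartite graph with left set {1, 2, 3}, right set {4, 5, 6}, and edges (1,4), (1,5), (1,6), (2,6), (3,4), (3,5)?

Step 1: List the neighbors of each left vertex:
  1: 4, 5, 6
  2: 6
  3: 4, 5

Step 2: Greedily match left vertices, then look for augmenting paths:
  Match 1 -- 4
  Match 2 -- 6
  Match 3 -- 5
  No augmenting path remains.

Step 3: Verify this is maximum:
  Matching size 3 = min(|L|, |R|) = min(3, 3), which is an upper bound, so this matching is maximum.

Maximum matching: {(1,4), (2,6), (3,5)}
Size: 3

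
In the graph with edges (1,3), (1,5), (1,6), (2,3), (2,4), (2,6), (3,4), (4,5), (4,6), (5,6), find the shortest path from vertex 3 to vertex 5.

Step 1: Build adjacency list:
  1: 3, 5, 6
  2: 3, 4, 6
  3: 1, 2, 4
  4: 2, 3, 5, 6
  5: 1, 4, 6
  6: 1, 2, 4, 5

Step 2: BFS from vertex 3 to find shortest path to 5:
  vertex 1 reached at distance 1
  vertex 2 reached at distance 1
  vertex 4 reached at distance 1
  vertex 5 reached at distance 2

Step 3: Shortest path: 3 -> 4 -> 5
Path length: 2 edges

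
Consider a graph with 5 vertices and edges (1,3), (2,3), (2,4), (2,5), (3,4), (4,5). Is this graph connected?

Step 1: Build adjacency list from edges:
  1: 3
  2: 3, 4, 5
  3: 1, 2, 4
  4: 2, 3, 5
  5: 2, 4

Step 2: Run BFS/DFS from vertex 1:
  Visited: {1, 3, 2, 4, 5}
  Reached 5 of 5 vertices

Step 3: All 5 vertices reached from vertex 1, so the graph is connected.
Answer: Yes, the graph is connected.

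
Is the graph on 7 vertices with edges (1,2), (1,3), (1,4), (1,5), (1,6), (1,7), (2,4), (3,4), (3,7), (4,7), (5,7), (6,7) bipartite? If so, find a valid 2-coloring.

Step 1: Attempt 2-coloring using BFS:
  Start at vertex 1, assign color 0
  Color vertex 2 with color 1 (neighbor of 1)
  Color vertex 3 with color 1 (neighbor of 1)
  Color vertex 4 with color 1 (neighbor of 1)
  Color vertex 5 with color 1 (neighbor of 1)
  Color vertex 6 with color 1 (neighbor of 1)
  Color vertex 7 with color 1 (neighbor of 1)

Step 2: Conflict found! Vertices 2 and 4 are adjacent but have the same color.
This means the graph contains an odd cycle.

The graph is NOT bipartite.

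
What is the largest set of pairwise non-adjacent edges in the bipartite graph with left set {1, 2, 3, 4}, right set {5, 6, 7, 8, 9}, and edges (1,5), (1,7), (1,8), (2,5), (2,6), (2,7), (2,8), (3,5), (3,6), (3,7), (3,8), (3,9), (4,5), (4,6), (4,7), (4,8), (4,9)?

Step 1: List the neighbors of each left vertex:
  1: 5, 7, 8
  2: 5, 6, 7, 8
  3: 5, 6, 7, 8, 9
  4: 5, 6, 7, 8, 9

Step 2: Greedily match left vertices, then look for augmenting paths:
  Match 1 -- 5
  Match 2 -- 6
  Match 3 -- 7
  Match 4 -- 8
  No augmenting path remains.

Step 3: Verify this is maximum:
  Matching size 4 = min(|L|, |R|) = min(4, 5), which is an upper bound, so this matching is maximum.

Maximum matching: {(1,5), (2,6), (3,7), (4,8)}
Size: 4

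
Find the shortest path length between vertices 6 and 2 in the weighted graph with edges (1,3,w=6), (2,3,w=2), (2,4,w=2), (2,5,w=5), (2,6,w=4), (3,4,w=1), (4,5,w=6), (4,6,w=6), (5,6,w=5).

Step 1: Build adjacency list with weights:
  1: 3(w=6)
  2: 3(w=2), 4(w=2), 5(w=5), 6(w=4)
  3: 1(w=6), 2(w=2), 4(w=1)
  4: 2(w=2), 3(w=1), 5(w=6), 6(w=6)
  5: 2(w=5), 4(w=6), 6(w=5)
  6: 2(w=4), 4(w=6), 5(w=5)

Step 2: Apply Dijkstra's algorithm from vertex 6:
  Visit vertex 6 (distance=0)
    Update dist[2] = 4
    Update dist[4] = 6
    Update dist[5] = 5
  Visit vertex 2 (distance=4)
    Update dist[3] = 6

Step 3: Shortest path: 6 -> 2
Total weight: 4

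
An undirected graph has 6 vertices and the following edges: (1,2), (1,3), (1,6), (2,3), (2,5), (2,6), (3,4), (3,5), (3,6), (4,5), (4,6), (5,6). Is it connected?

Step 1: Build adjacency list from edges:
  1: 2, 3, 6
  2: 1, 3, 5, 6
  3: 1, 2, 4, 5, 6
  4: 3, 5, 6
  5: 2, 3, 4, 6
  6: 1, 2, 3, 4, 5

Step 2: Run BFS/DFS from vertex 1:
  Visited: {1, 2, 3, 6, 5, 4}
  Reached 6 of 6 vertices

Step 3: All 6 vertices reached from vertex 1, so the graph is connected.
Answer: Yes, the graph is connected.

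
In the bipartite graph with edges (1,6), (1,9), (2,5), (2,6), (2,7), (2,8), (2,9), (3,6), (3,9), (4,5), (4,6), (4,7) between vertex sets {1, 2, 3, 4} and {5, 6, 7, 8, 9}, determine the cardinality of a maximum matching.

Step 1: List the neighbors of each left vertex:
  1: 6, 9
  2: 5, 6, 7, 8, 9
  3: 6, 9
  4: 5, 6, 7

Step 2: Greedily match left vertices, then look for augmenting paths:
  Match 1 -- 6
  Match 2 -- 5
  Match 3 -- 9
  Match 4 -- 7
  No augmenting path remains.

Step 3: Verify this is maximum:
  Matching size 4 = min(|L|, |R|) = min(4, 5), which is an upper bound, so this matching is maximum.

Maximum matching: {(1,6), (2,5), (3,9), (4,7)}
Size: 4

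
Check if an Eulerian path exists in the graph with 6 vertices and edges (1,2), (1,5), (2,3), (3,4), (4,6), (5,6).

Step 1: Find the degree of each vertex:
  deg(1) = 2
  deg(2) = 2
  deg(3) = 2
  deg(4) = 2
  deg(5) = 2
  deg(6) = 2

Step 2: Count vertices with odd degree:
  All vertices have even degree (0 odd-degree vertices)

Step 3: Apply Euler's theorem:
  - Eulerian circuit exists iff graph is connected and all vertices have even degree
  - Eulerian path exists iff graph is connected and has 0 or 2 odd-degree vertices

Graph is connected with 0 odd-degree vertices.
Both Eulerian circuit and Eulerian path exist.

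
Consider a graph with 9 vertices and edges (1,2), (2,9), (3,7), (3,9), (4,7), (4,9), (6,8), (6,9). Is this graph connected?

Step 1: Build adjacency list from edges:
  1: 2
  2: 1, 9
  3: 7, 9
  4: 7, 9
  5: (none)
  6: 8, 9
  7: 3, 4
  8: 6
  9: 2, 3, 4, 6

Step 2: Run BFS/DFS from vertex 1:
  Visited: {1, 2, 9, 3, 4, 6, 7, 8}
  Reached 8 of 9 vertices

Step 3: Only 8 of 9 vertices reached. Graph is disconnected.
Connected components: {1, 2, 3, 4, 6, 7, 8, 9}, {5}
Answer: No, the graph is not connected (2 components).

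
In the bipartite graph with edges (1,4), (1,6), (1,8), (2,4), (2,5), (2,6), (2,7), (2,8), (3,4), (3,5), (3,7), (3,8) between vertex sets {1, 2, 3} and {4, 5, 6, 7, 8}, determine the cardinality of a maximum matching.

Step 1: List the neighbors of each left vertex:
  1: 4, 6, 8
  2: 4, 5, 6, 7, 8
  3: 4, 5, 7, 8

Step 2: Greedily match left vertices, then look for augmenting paths:
  Match 1 -- 4
  Match 2 -- 5
  Match 3 -- 7
  No augmenting path remains.

Step 3: Verify this is maximum:
  Matching size 3 = min(|L|, |R|) = min(3, 5), which is an upper bound, so this matching is maximum.

Maximum matching: {(1,4), (2,5), (3,7)}
Size: 3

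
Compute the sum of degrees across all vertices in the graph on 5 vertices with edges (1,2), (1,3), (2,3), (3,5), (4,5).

Step 1: Count edges incident to each vertex:
  deg(1) = 2 (neighbors: 2, 3)
  deg(2) = 2 (neighbors: 1, 3)
  deg(3) = 3 (neighbors: 1, 2, 5)
  deg(4) = 1 (neighbors: 5)
  deg(5) = 2 (neighbors: 3, 4)

Step 2: Sum all degrees:
  2 + 2 + 3 + 1 + 2 = 10

Verification: sum of degrees = 2 * |E| = 2 * 5 = 10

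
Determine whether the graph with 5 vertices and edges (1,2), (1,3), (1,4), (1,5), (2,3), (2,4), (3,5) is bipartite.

Step 1: Attempt 2-coloring using BFS:
  Start at vertex 1, assign color 0
  Color vertex 2 with color 1 (neighbor of 1)
  Color vertex 3 with color 1 (neighbor of 1)
  Color vertex 4 with color 1 (neighbor of 1)
  Color vertex 5 with color 1 (neighbor of 1)

Step 2: Conflict found! Vertices 2 and 3 are adjacent but have the same color.
This means the graph contains an odd cycle.

The graph is NOT bipartite.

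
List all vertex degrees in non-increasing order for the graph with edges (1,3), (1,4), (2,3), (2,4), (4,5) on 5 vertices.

Step 1: Count edges incident to each vertex:
  deg(1) = 2 (neighbors: 3, 4)
  deg(2) = 2 (neighbors: 3, 4)
  deg(3) = 2 (neighbors: 1, 2)
  deg(4) = 3 (neighbors: 1, 2, 5)
  deg(5) = 1 (neighbors: 4)

Step 2: Sort degrees in non-increasing order:
  Degrees: [2, 2, 2, 3, 1] -> sorted: [3, 2, 2, 2, 1]

Degree sequence: [3, 2, 2, 2, 1]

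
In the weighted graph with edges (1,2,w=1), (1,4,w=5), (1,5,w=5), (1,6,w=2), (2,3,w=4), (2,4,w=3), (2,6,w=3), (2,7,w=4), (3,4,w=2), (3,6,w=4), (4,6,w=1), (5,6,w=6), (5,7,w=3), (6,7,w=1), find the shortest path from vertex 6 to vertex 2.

Step 1: Build adjacency list with weights:
  1: 2(w=1), 4(w=5), 5(w=5), 6(w=2)
  2: 1(w=1), 3(w=4), 4(w=3), 6(w=3), 7(w=4)
  3: 2(w=4), 4(w=2), 6(w=4)
  4: 1(w=5), 2(w=3), 3(w=2), 6(w=1)
  5: 1(w=5), 6(w=6), 7(w=3)
  6: 1(w=2), 2(w=3), 3(w=4), 4(w=1), 5(w=6), 7(w=1)
  7: 2(w=4), 5(w=3), 6(w=1)

Step 2: Apply Dijkstra's algorithm from vertex 6:
  Visit vertex 6 (distance=0)
    Update dist[1] = 2
    Update dist[2] = 3
    Update dist[3] = 4
    Update dist[4] = 1
    Update dist[5] = 6
    Update dist[7] = 1
  Visit vertex 4 (distance=1)
    Update dist[3] = 3
  Visit vertex 7 (distance=1)
    Update dist[5] = 4
  Visit vertex 1 (distance=2)
  Visit vertex 2 (distance=3)

Step 3: Shortest path: 6 -> 2
Total weight: 3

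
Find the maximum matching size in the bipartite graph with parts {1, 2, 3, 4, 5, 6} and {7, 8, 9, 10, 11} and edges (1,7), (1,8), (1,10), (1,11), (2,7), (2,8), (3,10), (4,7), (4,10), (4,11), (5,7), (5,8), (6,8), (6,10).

Step 1: List the neighbors of each left vertex:
  1: 7, 8, 10, 11
  2: 7, 8
  3: 10
  4: 7, 10, 11
  5: 7, 8
  6: 8, 10

Step 2: Greedily match left vertices, then look for augmenting paths:
  Match 1 -- 7
  Match 2 -- 8
  Match 3 -- 10
  Match 4 -- 11
  No augmenting path remains.

Step 3: Verify this is maximum:
  Matching has size 4. The vertex set {7, 8, 10, 11} covers every edge and has size 4; any matching has at most one edge per cover vertex, so 4 is maximum (König's theorem).

Maximum matching: {(1,7), (2,8), (3,10), (4,11)}
Size: 4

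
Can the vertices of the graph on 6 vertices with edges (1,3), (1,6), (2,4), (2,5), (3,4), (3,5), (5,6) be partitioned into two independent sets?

Step 1: Attempt 2-coloring using BFS:
  Start at vertex 1, assign color 0
  Color vertex 3 with color 1 (neighbor of 1)
  Color vertex 6 with color 1 (neighbor of 1)
  Color vertex 4 with color 0 (neighbor of 3)
  Color vertex 5 with color 0 (neighbor of 3)
  Color vertex 2 with color 1 (neighbor of 4)

Step 2: 2-coloring succeeded. No conflicts found.
  Set A (color 0): {1, 4, 5}
  Set B (color 1): {2, 3, 6}

The graph is bipartite with partition {1, 4, 5}, {2, 3, 6}.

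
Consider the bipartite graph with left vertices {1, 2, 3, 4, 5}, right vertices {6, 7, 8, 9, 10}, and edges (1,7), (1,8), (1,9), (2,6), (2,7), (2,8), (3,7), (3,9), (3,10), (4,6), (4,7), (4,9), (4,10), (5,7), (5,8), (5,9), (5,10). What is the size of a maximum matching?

Step 1: List the neighbors of each left vertex:
  1: 7, 8, 9
  2: 6, 7, 8
  3: 7, 9, 10
  4: 6, 7, 9, 10
  5: 7, 8, 9, 10

Step 2: Greedily match left vertices, then look for augmenting paths:
  Match 1 -- 7
  Match 2 -- 6
  Match 3 -- 9
  Match 4 -- 10
  Match 5 -- 8
  No augmenting path remains.

Step 3: Verify this is maximum:
  Matching size 5 = min(|L|, |R|) = min(5, 5), which is an upper bound, so this matching is maximum.

Maximum matching: {(1,7), (2,6), (3,9), (4,10), (5,8)}
Size: 5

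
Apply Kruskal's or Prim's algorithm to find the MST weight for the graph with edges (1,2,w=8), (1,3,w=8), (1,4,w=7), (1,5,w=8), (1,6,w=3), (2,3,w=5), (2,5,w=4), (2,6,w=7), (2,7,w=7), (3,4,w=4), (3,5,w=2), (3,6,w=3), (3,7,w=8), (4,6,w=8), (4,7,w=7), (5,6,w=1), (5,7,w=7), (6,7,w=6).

Apply Kruskal's algorithm (sort edges by weight, add if no cycle):

Sorted edges by weight:
  (5,6) w=1
  (3,5) w=2
  (1,6) w=3
  (3,6) w=3
  (2,5) w=4
  (3,4) w=4
  (2,3) w=5
  (6,7) w=6
  (1,4) w=7
  (2,6) w=7
  (2,7) w=7
  (4,7) w=7
  (5,7) w=7
  (1,2) w=8
  (1,5) w=8
  (1,3) w=8
  (3,7) w=8
  (4,6) w=8

Add edge (5,6) w=1 -- no cycle. Running total: 1
Add edge (3,5) w=2 -- no cycle. Running total: 3
Add edge (1,6) w=3 -- no cycle. Running total: 6
Skip edge (3,6) w=3 -- would create cycle
Add edge (2,5) w=4 -- no cycle. Running total: 10
Add edge (3,4) w=4 -- no cycle. Running total: 14
Skip edge (2,3) w=5 -- would create cycle
Add edge (6,7) w=6 -- no cycle. Running total: 20

MST edges: (5,6,w=1), (3,5,w=2), (1,6,w=3), (2,5,w=4), (3,4,w=4), (6,7,w=6)
Total MST weight: 1 + 2 + 3 + 4 + 4 + 6 = 20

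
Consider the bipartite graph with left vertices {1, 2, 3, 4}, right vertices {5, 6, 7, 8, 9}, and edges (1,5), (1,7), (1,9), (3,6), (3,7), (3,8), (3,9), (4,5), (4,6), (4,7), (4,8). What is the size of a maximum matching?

Step 1: List the neighbors of each left vertex:
  1: 5, 7, 9
  2: (none)
  3: 6, 7, 8, 9
  4: 5, 6, 7, 8

Step 2: Greedily match left vertices, then look for augmenting paths:
  Match 1 -- 5
  Match 3 -- 6
  Match 4 -- 7
  No augmenting path remains.

Step 3: Verify this is maximum:
  Matching has size 3. The vertex set {1, 3, 4} covers every edge and has size 3; any matching has at most one edge per cover vertex, so 3 is maximum (König's theorem).

Maximum matching: {(1,5), (3,6), (4,7)}
Size: 3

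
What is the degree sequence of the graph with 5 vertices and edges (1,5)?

Step 1: Count edges incident to each vertex:
  deg(1) = 1 (neighbors: 5)
  deg(2) = 0 (neighbors: none)
  deg(3) = 0 (neighbors: none)
  deg(4) = 0 (neighbors: none)
  deg(5) = 1 (neighbors: 1)

Step 2: Sort degrees in non-increasing order:
  Degrees: [1, 0, 0, 0, 1] -> sorted: [1, 1, 0, 0, 0]

Degree sequence: [1, 1, 0, 0, 0]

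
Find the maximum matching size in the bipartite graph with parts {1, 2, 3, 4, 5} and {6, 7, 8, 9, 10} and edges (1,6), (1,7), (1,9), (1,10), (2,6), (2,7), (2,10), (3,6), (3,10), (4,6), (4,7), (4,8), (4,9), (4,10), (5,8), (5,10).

Step 1: List the neighbors of each left vertex:
  1: 6, 7, 9, 10
  2: 6, 7, 10
  3: 6, 10
  4: 6, 7, 8, 9, 10
  5: 8, 10

Step 2: Greedily match left vertices, then look for augmenting paths:
  Match 1 -- 6
  Match 2 -- 7
  Match 3 -- 10
  Match 4 -- 9
  Match 5 -- 8
  No augmenting path remains.

Step 3: Verify this is maximum:
  Matching size 5 = min(|L|, |R|) = min(5, 5), which is an upper bound, so this matching is maximum.

Maximum matching: {(1,6), (2,7), (3,10), (4,9), (5,8)}
Size: 5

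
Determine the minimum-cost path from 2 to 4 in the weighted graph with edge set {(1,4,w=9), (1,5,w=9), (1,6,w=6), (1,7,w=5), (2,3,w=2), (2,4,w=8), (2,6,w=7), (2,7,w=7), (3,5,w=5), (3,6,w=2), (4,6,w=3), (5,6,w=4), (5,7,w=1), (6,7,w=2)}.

Step 1: Build adjacency list with weights:
  1: 4(w=9), 5(w=9), 6(w=6), 7(w=5)
  2: 3(w=2), 4(w=8), 6(w=7), 7(w=7)
  3: 2(w=2), 5(w=5), 6(w=2)
  4: 1(w=9), 2(w=8), 6(w=3)
  5: 1(w=9), 3(w=5), 6(w=4), 7(w=1)
  6: 1(w=6), 2(w=7), 3(w=2), 4(w=3), 5(w=4), 7(w=2)
  7: 1(w=5), 2(w=7), 5(w=1), 6(w=2)

Step 2: Apply Dijkstra's algorithm from vertex 2:
  Visit vertex 2 (distance=0)
    Update dist[3] = 2
    Update dist[4] = 8
    Update dist[6] = 7
    Update dist[7] = 7
  Visit vertex 3 (distance=2)
    Update dist[5] = 7
    Update dist[6] = 4
  Visit vertex 6 (distance=4)
    Update dist[1] = 10
    Update dist[4] = 7
    Update dist[7] = 6
  Visit vertex 7 (distance=6)
  Visit vertex 4 (distance=7)

Step 3: Shortest path: 2 -> 3 -> 6 -> 4
Total weight: 2 + 2 + 3 = 7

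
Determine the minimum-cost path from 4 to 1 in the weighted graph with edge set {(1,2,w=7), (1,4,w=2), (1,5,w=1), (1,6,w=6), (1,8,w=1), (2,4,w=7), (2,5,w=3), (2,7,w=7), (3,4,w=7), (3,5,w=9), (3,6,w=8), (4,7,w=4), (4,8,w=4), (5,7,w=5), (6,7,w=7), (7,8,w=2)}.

Step 1: Build adjacency list with weights:
  1: 2(w=7), 4(w=2), 5(w=1), 6(w=6), 8(w=1)
  2: 1(w=7), 4(w=7), 5(w=3), 7(w=7)
  3: 4(w=7), 5(w=9), 6(w=8)
  4: 1(w=2), 2(w=7), 3(w=7), 7(w=4), 8(w=4)
  5: 1(w=1), 2(w=3), 3(w=9), 7(w=5)
  6: 1(w=6), 3(w=8), 7(w=7)
  7: 2(w=7), 4(w=4), 5(w=5), 6(w=7), 8(w=2)
  8: 1(w=1), 4(w=4), 7(w=2)

Step 2: Apply Dijkstra's algorithm from vertex 4:
  Visit vertex 4 (distance=0)
    Update dist[1] = 2
    Update dist[2] = 7
    Update dist[3] = 7
    Update dist[7] = 4
    Update dist[8] = 4
  Visit vertex 1 (distance=2)
    Update dist[5] = 3
    Update dist[6] = 8
    Update dist[8] = 3

Step 3: Shortest path: 4 -> 1
Total weight: 2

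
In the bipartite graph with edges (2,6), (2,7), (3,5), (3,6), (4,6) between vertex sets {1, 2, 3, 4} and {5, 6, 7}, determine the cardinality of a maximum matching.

Step 1: List the neighbors of each left vertex:
  1: (none)
  2: 6, 7
  3: 5, 6
  4: 6

Step 2: Greedily match left vertices, then look for augmenting paths:
  Match 2 -- 7
  Match 3 -- 5
  Match 4 -- 6
  No augmenting path remains.

Step 3: Verify this is maximum:
  Matching size 3 = min(|L|, |R|) = min(4, 3), which is an upper bound, so this matching is maximum.

Maximum matching: {(2,7), (3,5), (4,6)}
Size: 3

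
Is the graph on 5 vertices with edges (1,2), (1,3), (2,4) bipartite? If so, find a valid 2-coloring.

Step 1: Attempt 2-coloring using BFS:
  Start at vertex 1, assign color 0
  Color vertex 2 with color 1 (neighbor of 1)
  Color vertex 3 with color 1 (neighbor of 1)
  Color vertex 4 with color 0 (neighbor of 2)
  Start new component at vertex 5, assign color 0

Step 2: 2-coloring succeeded. No conflicts found.
  Set A (color 0): {1, 4, 5}
  Set B (color 1): {2, 3}

The graph is bipartite with partition {1, 4, 5}, {2, 3}.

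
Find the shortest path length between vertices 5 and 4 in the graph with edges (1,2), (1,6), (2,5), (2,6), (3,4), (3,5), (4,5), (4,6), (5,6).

Step 1: Build adjacency list:
  1: 2, 6
  2: 1, 5, 6
  3: 4, 5
  4: 3, 5, 6
  5: 2, 3, 4, 6
  6: 1, 2, 4, 5

Step 2: BFS from vertex 5 to find shortest path to 4:
  vertex 2 reached at distance 1
  vertex 3 reached at distance 1
  vertex 4 reached at distance 1

Step 3: Shortest path: 5 -> 4
Path length: 1 edge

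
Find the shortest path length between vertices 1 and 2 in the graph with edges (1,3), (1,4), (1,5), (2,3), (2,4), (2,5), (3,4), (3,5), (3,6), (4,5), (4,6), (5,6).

Step 1: Build adjacency list:
  1: 3, 4, 5
  2: 3, 4, 5
  3: 1, 2, 4, 5, 6
  4: 1, 2, 3, 5, 6
  5: 1, 2, 3, 4, 6
  6: 3, 4, 5

Step 2: BFS from vertex 1 to find shortest path to 2:
  vertex 3 reached at distance 1
  vertex 4 reached at distance 1
  vertex 5 reached at distance 1
  vertex 2 reached at distance 2

Step 3: Shortest path: 1 -> 4 -> 2
Path length: 2 edges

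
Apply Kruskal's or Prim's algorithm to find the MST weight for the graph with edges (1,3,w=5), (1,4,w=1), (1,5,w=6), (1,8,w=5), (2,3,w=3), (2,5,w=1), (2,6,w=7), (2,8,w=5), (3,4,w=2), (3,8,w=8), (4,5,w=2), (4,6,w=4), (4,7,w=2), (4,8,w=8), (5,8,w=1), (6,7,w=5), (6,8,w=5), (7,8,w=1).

Apply Kruskal's algorithm (sort edges by weight, add if no cycle):

Sorted edges by weight:
  (1,4) w=1
  (2,5) w=1
  (5,8) w=1
  (7,8) w=1
  (3,4) w=2
  (4,5) w=2
  (4,7) w=2
  (2,3) w=3
  (4,6) w=4
  (1,3) w=5
  (1,8) w=5
  (2,8) w=5
  (6,8) w=5
  (6,7) w=5
  (1,5) w=6
  (2,6) w=7
  (3,8) w=8
  (4,8) w=8

Add edge (1,4) w=1 -- no cycle. Running total: 1
Add edge (2,5) w=1 -- no cycle. Running total: 2
Add edge (5,8) w=1 -- no cycle. Running total: 3
Add edge (7,8) w=1 -- no cycle. Running total: 4
Add edge (3,4) w=2 -- no cycle. Running total: 6
Add edge (4,5) w=2 -- no cycle. Running total: 8
Skip edge (4,7) w=2 -- would create cycle
Skip edge (2,3) w=3 -- would create cycle
Add edge (4,6) w=4 -- no cycle. Running total: 12

MST edges: (1,4,w=1), (2,5,w=1), (5,8,w=1), (7,8,w=1), (3,4,w=2), (4,5,w=2), (4,6,w=4)
Total MST weight: 1 + 1 + 1 + 1 + 2 + 2 + 4 = 12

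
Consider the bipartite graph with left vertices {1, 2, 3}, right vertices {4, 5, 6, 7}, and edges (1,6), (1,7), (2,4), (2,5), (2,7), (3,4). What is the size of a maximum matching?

Step 1: List the neighbors of each left vertex:
  1: 6, 7
  2: 4, 5, 7
  3: 4

Step 2: Greedily match left vertices, then look for augmenting paths:
  Match 1 -- 6
  Match 2 -- 5
  Match 3 -- 4
  No augmenting path remains.

Step 3: Verify this is maximum:
  Matching size 3 = min(|L|, |R|) = min(3, 4), which is an upper bound, so this matching is maximum.

Maximum matching: {(1,6), (2,5), (3,4)}
Size: 3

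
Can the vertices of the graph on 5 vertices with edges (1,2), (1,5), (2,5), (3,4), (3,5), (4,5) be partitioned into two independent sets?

Step 1: Attempt 2-coloring using BFS:
  Start at vertex 1, assign color 0
  Color vertex 2 with color 1 (neighbor of 1)
  Color vertex 5 with color 1 (neighbor of 1)

Step 2: Conflict found! Vertices 2 and 5 are adjacent but have the same color.
This means the graph contains an odd cycle.

The graph is NOT bipartite.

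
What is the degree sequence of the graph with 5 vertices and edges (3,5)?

Step 1: Count edges incident to each vertex:
  deg(1) = 0 (neighbors: none)
  deg(2) = 0 (neighbors: none)
  deg(3) = 1 (neighbors: 5)
  deg(4) = 0 (neighbors: none)
  deg(5) = 1 (neighbors: 3)

Step 2: Sort degrees in non-increasing order:
  Degrees: [0, 0, 1, 0, 1] -> sorted: [1, 1, 0, 0, 0]

Degree sequence: [1, 1, 0, 0, 0]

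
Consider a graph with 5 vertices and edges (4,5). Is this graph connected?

Step 1: Build adjacency list from edges:
  1: (none)
  2: (none)
  3: (none)
  4: 5
  5: 4

Step 2: Run BFS/DFS from vertex 1:
  Visited: {1}
  Reached 1 of 5 vertices

Step 3: Only 1 of 5 vertices reached. Graph is disconnected.
Connected components: {1}, {2}, {3}, {4, 5}
Answer: No, the graph is not connected (4 components).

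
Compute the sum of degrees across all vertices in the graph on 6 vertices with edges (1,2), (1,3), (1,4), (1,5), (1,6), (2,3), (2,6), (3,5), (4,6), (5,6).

Step 1: Count edges incident to each vertex:
  deg(1) = 5 (neighbors: 2, 3, 4, 5, 6)
  deg(2) = 3 (neighbors: 1, 3, 6)
  deg(3) = 3 (neighbors: 1, 2, 5)
  deg(4) = 2 (neighbors: 1, 6)
  deg(5) = 3 (neighbors: 1, 3, 6)
  deg(6) = 4 (neighbors: 1, 2, 4, 5)

Step 2: Sum all degrees:
  5 + 3 + 3 + 2 + 3 + 4 = 20

Verification: sum of degrees = 2 * |E| = 2 * 10 = 20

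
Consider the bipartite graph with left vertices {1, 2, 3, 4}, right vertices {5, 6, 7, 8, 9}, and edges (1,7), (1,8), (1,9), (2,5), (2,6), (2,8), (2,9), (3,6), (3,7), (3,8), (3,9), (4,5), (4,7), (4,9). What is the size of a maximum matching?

Step 1: List the neighbors of each left vertex:
  1: 7, 8, 9
  2: 5, 6, 8, 9
  3: 6, 7, 8, 9
  4: 5, 7, 9

Step 2: Greedily match left vertices, then look for augmenting paths:
  Match 1 -- 7
  Match 2 -- 5
  Match 3 -- 6
  Match 4 -- 9
  No augmenting path remains.

Step 3: Verify this is maximum:
  Matching size 4 = min(|L|, |R|) = min(4, 5), which is an upper bound, so this matching is maximum.

Maximum matching: {(1,7), (2,5), (3,6), (4,9)}
Size: 4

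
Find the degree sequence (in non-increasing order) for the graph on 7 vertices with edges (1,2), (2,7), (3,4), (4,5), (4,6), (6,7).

Step 1: Count edges incident to each vertex:
  deg(1) = 1 (neighbors: 2)
  deg(2) = 2 (neighbors: 1, 7)
  deg(3) = 1 (neighbors: 4)
  deg(4) = 3 (neighbors: 3, 5, 6)
  deg(5) = 1 (neighbors: 4)
  deg(6) = 2 (neighbors: 4, 7)
  deg(7) = 2 (neighbors: 2, 6)

Step 2: Sort degrees in non-increasing order:
  Degrees: [1, 2, 1, 3, 1, 2, 2] -> sorted: [3, 2, 2, 2, 1, 1, 1]

Degree sequence: [3, 2, 2, 2, 1, 1, 1]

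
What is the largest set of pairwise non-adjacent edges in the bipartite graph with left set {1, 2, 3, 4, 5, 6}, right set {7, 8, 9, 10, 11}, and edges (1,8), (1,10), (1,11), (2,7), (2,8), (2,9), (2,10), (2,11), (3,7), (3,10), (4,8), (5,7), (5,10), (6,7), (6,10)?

Step 1: List the neighbors of each left vertex:
  1: 8, 10, 11
  2: 7, 8, 9, 10, 11
  3: 7, 10
  4: 8
  5: 7, 10
  6: 7, 10

Step 2: Greedily match left vertices, then look for augmenting paths:
  Match 1 -- 11
  Match 2 -- 9
  Match 3 -- 10
  Match 4 -- 8
  Match 5 -- 7
  No augmenting path remains.

Step 3: Verify this is maximum:
  Matching size 5 = min(|L|, |R|) = min(6, 5), which is an upper bound, so this matching is maximum.

Maximum matching: {(1,11), (2,9), (3,10), (4,8), (5,7)}
Size: 5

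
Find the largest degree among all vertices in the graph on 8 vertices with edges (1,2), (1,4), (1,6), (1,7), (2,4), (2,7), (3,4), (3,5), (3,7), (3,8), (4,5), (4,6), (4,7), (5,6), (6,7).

Step 1: Count edges incident to each vertex:
  deg(1) = 4 (neighbors: 2, 4, 6, 7)
  deg(2) = 3 (neighbors: 1, 4, 7)
  deg(3) = 4 (neighbors: 4, 5, 7, 8)
  deg(4) = 6 (neighbors: 1, 2, 3, 5, 6, 7)
  deg(5) = 3 (neighbors: 3, 4, 6)
  deg(6) = 4 (neighbors: 1, 4, 5, 7)
  deg(7) = 5 (neighbors: 1, 2, 3, 4, 6)
  deg(8) = 1 (neighbors: 3)

Step 2: Find maximum:
  max(4, 3, 4, 6, 3, 4, 5, 1) = 6 (vertex 4)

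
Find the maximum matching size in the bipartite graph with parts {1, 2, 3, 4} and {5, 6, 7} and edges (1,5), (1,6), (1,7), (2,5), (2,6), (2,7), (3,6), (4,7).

Step 1: List the neighbors of each left vertex:
  1: 5, 6, 7
  2: 5, 6, 7
  3: 6
  4: 7

Step 2: Greedily match left vertices, then look for augmenting paths:
  Match 1 -- 5
  Match 2 -- 6
  Match 4 -- 7
  No augmenting path remains.

Step 3: Verify this is maximum:
  Matching size 3 = min(|L|, |R|) = min(4, 3), which is an upper bound, so this matching is maximum.

Maximum matching: {(1,5), (2,6), (4,7)}
Size: 3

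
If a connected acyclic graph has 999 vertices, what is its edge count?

A tree on n vertices always has exactly n - 1 edges.
For n = 999: edges = 999 - 1 = 998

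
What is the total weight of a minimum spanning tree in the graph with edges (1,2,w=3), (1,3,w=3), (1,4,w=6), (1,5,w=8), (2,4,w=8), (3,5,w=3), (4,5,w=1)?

Apply Kruskal's algorithm (sort edges by weight, add if no cycle):

Sorted edges by weight:
  (4,5) w=1
  (1,2) w=3
  (1,3) w=3
  (3,5) w=3
  (1,4) w=6
  (1,5) w=8
  (2,4) w=8

Add edge (4,5) w=1 -- no cycle. Running total: 1
Add edge (1,2) w=3 -- no cycle. Running total: 4
Add edge (1,3) w=3 -- no cycle. Running total: 7
Add edge (3,5) w=3 -- no cycle. Running total: 10

MST edges: (4,5,w=1), (1,2,w=3), (1,3,w=3), (3,5,w=3)
Total MST weight: 1 + 3 + 3 + 3 = 10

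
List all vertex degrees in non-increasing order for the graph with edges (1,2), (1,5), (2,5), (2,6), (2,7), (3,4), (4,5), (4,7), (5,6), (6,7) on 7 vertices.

Step 1: Count edges incident to each vertex:
  deg(1) = 2 (neighbors: 2, 5)
  deg(2) = 4 (neighbors: 1, 5, 6, 7)
  deg(3) = 1 (neighbors: 4)
  deg(4) = 3 (neighbors: 3, 5, 7)
  deg(5) = 4 (neighbors: 1, 2, 4, 6)
  deg(6) = 3 (neighbors: 2, 5, 7)
  deg(7) = 3 (neighbors: 2, 4, 6)

Step 2: Sort degrees in non-increasing order:
  Degrees: [2, 4, 1, 3, 4, 3, 3] -> sorted: [4, 4, 3, 3, 3, 2, 1]

Degree sequence: [4, 4, 3, 3, 3, 2, 1]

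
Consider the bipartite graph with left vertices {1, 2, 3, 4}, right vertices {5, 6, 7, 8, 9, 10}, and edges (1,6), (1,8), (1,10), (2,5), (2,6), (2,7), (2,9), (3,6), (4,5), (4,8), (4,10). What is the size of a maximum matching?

Step 1: List the neighbors of each left vertex:
  1: 6, 8, 10
  2: 5, 6, 7, 9
  3: 6
  4: 5, 8, 10

Step 2: Greedily match left vertices, then look for augmenting paths:
  Match 1 -- 10
  Match 2 -- 5
  Match 3 -- 6
  Match 4 -- 8
  No augmenting path remains.

Step 3: Verify this is maximum:
  Matching size 4 = min(|L|, |R|) = min(4, 6), which is an upper bound, so this matching is maximum.

Maximum matching: {(1,10), (2,5), (3,6), (4,8)}
Size: 4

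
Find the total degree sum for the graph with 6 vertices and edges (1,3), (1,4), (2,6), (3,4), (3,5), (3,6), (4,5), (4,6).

Step 1: Count edges incident to each vertex:
  deg(1) = 2 (neighbors: 3, 4)
  deg(2) = 1 (neighbors: 6)
  deg(3) = 4 (neighbors: 1, 4, 5, 6)
  deg(4) = 4 (neighbors: 1, 3, 5, 6)
  deg(5) = 2 (neighbors: 3, 4)
  deg(6) = 3 (neighbors: 2, 3, 4)

Step 2: Sum all degrees:
  2 + 1 + 4 + 4 + 2 + 3 = 16

Verification: sum of degrees = 2 * |E| = 2 * 8 = 16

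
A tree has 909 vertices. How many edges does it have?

A tree on n vertices always has exactly n - 1 edges.
For n = 909: edges = 909 - 1 = 908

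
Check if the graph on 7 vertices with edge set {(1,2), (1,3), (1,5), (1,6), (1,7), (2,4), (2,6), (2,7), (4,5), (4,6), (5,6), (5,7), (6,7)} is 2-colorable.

Step 1: Attempt 2-coloring using BFS:
  Start at vertex 1, assign color 0
  Color vertex 2 with color 1 (neighbor of 1)
  Color vertex 3 with color 1 (neighbor of 1)
  Color vertex 5 with color 1 (neighbor of 1)
  Color vertex 6 with color 1 (neighbor of 1)
  Color vertex 7 with color 1 (neighbor of 1)
  Color vertex 4 with color 0 (neighbor of 2)

Step 2: Conflict found! Vertices 2 and 6 are adjacent but have the same color.
This means the graph contains an odd cycle.

The graph is NOT bipartite.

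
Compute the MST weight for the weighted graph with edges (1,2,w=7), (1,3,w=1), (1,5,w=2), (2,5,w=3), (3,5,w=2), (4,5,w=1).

Apply Kruskal's algorithm (sort edges by weight, add if no cycle):

Sorted edges by weight:
  (1,3) w=1
  (4,5) w=1
  (1,5) w=2
  (3,5) w=2
  (2,5) w=3
  (1,2) w=7

Add edge (1,3) w=1 -- no cycle. Running total: 1
Add edge (4,5) w=1 -- no cycle. Running total: 2
Add edge (1,5) w=2 -- no cycle. Running total: 4
Skip edge (3,5) w=2 -- would create cycle
Add edge (2,5) w=3 -- no cycle. Running total: 7

MST edges: (1,3,w=1), (4,5,w=1), (1,5,w=2), (2,5,w=3)
Total MST weight: 1 + 1 + 2 + 3 = 7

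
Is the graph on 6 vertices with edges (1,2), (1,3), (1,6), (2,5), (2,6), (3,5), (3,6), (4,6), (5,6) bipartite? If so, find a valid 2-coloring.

Step 1: Attempt 2-coloring using BFS:
  Start at vertex 1, assign color 0
  Color vertex 2 with color 1 (neighbor of 1)
  Color vertex 3 with color 1 (neighbor of 1)
  Color vertex 6 with color 1 (neighbor of 1)
  Color vertex 5 with color 0 (neighbor of 2)

Step 2: Conflict found! Vertices 2 and 6 are adjacent but have the same color.
This means the graph contains an odd cycle.

The graph is NOT bipartite.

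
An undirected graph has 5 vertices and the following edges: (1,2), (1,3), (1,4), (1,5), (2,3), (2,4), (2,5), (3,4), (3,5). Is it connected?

Step 1: Build adjacency list from edges:
  1: 2, 3, 4, 5
  2: 1, 3, 4, 5
  3: 1, 2, 4, 5
  4: 1, 2, 3
  5: 1, 2, 3

Step 2: Run BFS/DFS from vertex 1:
  Visited: {1, 2, 3, 4, 5}
  Reached 5 of 5 vertices

Step 3: All 5 vertices reached from vertex 1, so the graph is connected.
Answer: Yes, the graph is connected.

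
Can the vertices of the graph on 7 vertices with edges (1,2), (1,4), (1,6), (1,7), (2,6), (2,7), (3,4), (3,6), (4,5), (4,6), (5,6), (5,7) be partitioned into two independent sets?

Step 1: Attempt 2-coloring using BFS:
  Start at vertex 1, assign color 0
  Color vertex 2 with color 1 (neighbor of 1)
  Color vertex 4 with color 1 (neighbor of 1)
  Color vertex 6 with color 1 (neighbor of 1)
  Color vertex 7 with color 1 (neighbor of 1)

Step 2: Conflict found! Vertices 2 and 6 are adjacent but have the same color.
This means the graph contains an odd cycle.

The graph is NOT bipartite.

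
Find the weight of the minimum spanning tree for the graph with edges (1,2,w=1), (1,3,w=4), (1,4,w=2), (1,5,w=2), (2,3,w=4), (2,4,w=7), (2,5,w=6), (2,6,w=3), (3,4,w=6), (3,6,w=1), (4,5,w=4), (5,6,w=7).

Apply Kruskal's algorithm (sort edges by weight, add if no cycle):

Sorted edges by weight:
  (1,2) w=1
  (3,6) w=1
  (1,5) w=2
  (1,4) w=2
  (2,6) w=3
  (1,3) w=4
  (2,3) w=4
  (4,5) w=4
  (2,5) w=6
  (3,4) w=6
  (2,4) w=7
  (5,6) w=7

Add edge (1,2) w=1 -- no cycle. Running total: 1
Add edge (3,6) w=1 -- no cycle. Running total: 2
Add edge (1,5) w=2 -- no cycle. Running total: 4
Add edge (1,4) w=2 -- no cycle. Running total: 6
Add edge (2,6) w=3 -- no cycle. Running total: 9

MST edges: (1,2,w=1), (3,6,w=1), (1,5,w=2), (1,4,w=2), (2,6,w=3)
Total MST weight: 1 + 1 + 2 + 2 + 3 = 9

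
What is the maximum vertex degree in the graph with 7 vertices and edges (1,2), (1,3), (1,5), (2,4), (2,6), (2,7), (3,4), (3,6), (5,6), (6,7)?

Step 1: Count edges incident to each vertex:
  deg(1) = 3 (neighbors: 2, 3, 5)
  deg(2) = 4 (neighbors: 1, 4, 6, 7)
  deg(3) = 3 (neighbors: 1, 4, 6)
  deg(4) = 2 (neighbors: 2, 3)
  deg(5) = 2 (neighbors: 1, 6)
  deg(6) = 4 (neighbors: 2, 3, 5, 7)
  deg(7) = 2 (neighbors: 2, 6)

Step 2: Find maximum:
  max(3, 4, 3, 2, 2, 4, 2) = 4 (vertex 2)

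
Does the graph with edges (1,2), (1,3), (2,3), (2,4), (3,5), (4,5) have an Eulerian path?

Step 1: Find the degree of each vertex:
  deg(1) = 2
  deg(2) = 3
  deg(3) = 3
  deg(4) = 2
  deg(5) = 2

Step 2: Count vertices with odd degree:
  Odd-degree vertices: 2, 3 (2 total)

Step 3: Apply Euler's theorem:
  - Eulerian circuit exists iff graph is connected and all vertices have even degree
  - Eulerian path exists iff graph is connected and has 0 or 2 odd-degree vertices

Graph is connected with exactly 2 odd-degree vertices (2, 3).
Eulerian path exists (starting and ending at the odd-degree vertices), but no Eulerian circuit.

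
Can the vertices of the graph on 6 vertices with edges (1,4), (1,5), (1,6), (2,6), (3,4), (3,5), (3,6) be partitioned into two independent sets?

Step 1: Attempt 2-coloring using BFS:
  Start at vertex 1, assign color 0
  Color vertex 4 with color 1 (neighbor of 1)
  Color vertex 5 with color 1 (neighbor of 1)
  Color vertex 6 with color 1 (neighbor of 1)
  Color vertex 3 with color 0 (neighbor of 4)
  Color vertex 2 with color 0 (neighbor of 6)

Step 2: 2-coloring succeeded. No conflicts found.
  Set A (color 0): {1, 2, 3}
  Set B (color 1): {4, 5, 6}

The graph is bipartite with partition {1, 2, 3}, {4, 5, 6}.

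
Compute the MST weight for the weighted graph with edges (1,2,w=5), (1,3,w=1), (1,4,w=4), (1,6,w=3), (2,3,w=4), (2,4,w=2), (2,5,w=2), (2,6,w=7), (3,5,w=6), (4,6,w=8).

Apply Kruskal's algorithm (sort edges by weight, add if no cycle):

Sorted edges by weight:
  (1,3) w=1
  (2,5) w=2
  (2,4) w=2
  (1,6) w=3
  (1,4) w=4
  (2,3) w=4
  (1,2) w=5
  (3,5) w=6
  (2,6) w=7
  (4,6) w=8

Add edge (1,3) w=1 -- no cycle. Running total: 1
Add edge (2,5) w=2 -- no cycle. Running total: 3
Add edge (2,4) w=2 -- no cycle. Running total: 5
Add edge (1,6) w=3 -- no cycle. Running total: 8
Add edge (1,4) w=4 -- no cycle. Running total: 12

MST edges: (1,3,w=1), (2,5,w=2), (2,4,w=2), (1,6,w=3), (1,4,w=4)
Total MST weight: 1 + 2 + 2 + 3 + 4 = 12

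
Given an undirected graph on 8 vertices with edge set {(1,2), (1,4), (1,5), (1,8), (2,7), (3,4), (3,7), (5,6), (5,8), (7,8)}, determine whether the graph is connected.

Step 1: Build adjacency list from edges:
  1: 2, 4, 5, 8
  2: 1, 7
  3: 4, 7
  4: 1, 3
  5: 1, 6, 8
  6: 5
  7: 2, 3, 8
  8: 1, 5, 7

Step 2: Run BFS/DFS from vertex 1:
  Visited: {1, 2, 4, 5, 8, 7, 3, 6}
  Reached 8 of 8 vertices

Step 3: All 8 vertices reached from vertex 1, so the graph is connected.
Answer: Yes, the graph is connected.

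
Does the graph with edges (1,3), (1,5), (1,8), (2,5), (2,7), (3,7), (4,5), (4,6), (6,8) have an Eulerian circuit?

Step 1: Find the degree of each vertex:
  deg(1) = 3
  deg(2) = 2
  deg(3) = 2
  deg(4) = 2
  deg(5) = 3
  deg(6) = 2
  deg(7) = 2
  deg(8) = 2

Step 2: Count vertices with odd degree:
  Odd-degree vertices: 1, 5 (2 total)

Step 3: Apply Euler's theorem:
  - Eulerian circuit exists iff graph is connected and all vertices have even degree
  - Eulerian path exists iff graph is connected and has 0 or 2 odd-degree vertices

Graph is connected with exactly 2 odd-degree vertices (1, 5).
Eulerian path exists (starting and ending at the odd-degree vertices), but no Eulerian circuit.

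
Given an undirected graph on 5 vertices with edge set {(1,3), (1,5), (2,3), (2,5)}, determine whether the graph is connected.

Step 1: Build adjacency list from edges:
  1: 3, 5
  2: 3, 5
  3: 1, 2
  4: (none)
  5: 1, 2

Step 2: Run BFS/DFS from vertex 1:
  Visited: {1, 3, 5, 2}
  Reached 4 of 5 vertices

Step 3: Only 4 of 5 vertices reached. Graph is disconnected.
Connected components: {1, 2, 3, 5}, {4}
Answer: No, the graph is not connected (2 components).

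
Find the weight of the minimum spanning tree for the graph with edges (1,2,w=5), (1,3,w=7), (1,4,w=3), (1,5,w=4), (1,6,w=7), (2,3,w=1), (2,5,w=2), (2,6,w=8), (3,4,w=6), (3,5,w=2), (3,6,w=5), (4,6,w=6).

Apply Kruskal's algorithm (sort edges by weight, add if no cycle):

Sorted edges by weight:
  (2,3) w=1
  (2,5) w=2
  (3,5) w=2
  (1,4) w=3
  (1,5) w=4
  (1,2) w=5
  (3,6) w=5
  (3,4) w=6
  (4,6) w=6
  (1,3) w=7
  (1,6) w=7
  (2,6) w=8

Add edge (2,3) w=1 -- no cycle. Running total: 1
Add edge (2,5) w=2 -- no cycle. Running total: 3
Skip edge (3,5) w=2 -- would create cycle
Add edge (1,4) w=3 -- no cycle. Running total: 6
Add edge (1,5) w=4 -- no cycle. Running total: 10
Skip edge (1,2) w=5 -- would create cycle
Add edge (3,6) w=5 -- no cycle. Running total: 15

MST edges: (2,3,w=1), (2,5,w=2), (1,4,w=3), (1,5,w=4), (3,6,w=5)
Total MST weight: 1 + 2 + 3 + 4 + 5 = 15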